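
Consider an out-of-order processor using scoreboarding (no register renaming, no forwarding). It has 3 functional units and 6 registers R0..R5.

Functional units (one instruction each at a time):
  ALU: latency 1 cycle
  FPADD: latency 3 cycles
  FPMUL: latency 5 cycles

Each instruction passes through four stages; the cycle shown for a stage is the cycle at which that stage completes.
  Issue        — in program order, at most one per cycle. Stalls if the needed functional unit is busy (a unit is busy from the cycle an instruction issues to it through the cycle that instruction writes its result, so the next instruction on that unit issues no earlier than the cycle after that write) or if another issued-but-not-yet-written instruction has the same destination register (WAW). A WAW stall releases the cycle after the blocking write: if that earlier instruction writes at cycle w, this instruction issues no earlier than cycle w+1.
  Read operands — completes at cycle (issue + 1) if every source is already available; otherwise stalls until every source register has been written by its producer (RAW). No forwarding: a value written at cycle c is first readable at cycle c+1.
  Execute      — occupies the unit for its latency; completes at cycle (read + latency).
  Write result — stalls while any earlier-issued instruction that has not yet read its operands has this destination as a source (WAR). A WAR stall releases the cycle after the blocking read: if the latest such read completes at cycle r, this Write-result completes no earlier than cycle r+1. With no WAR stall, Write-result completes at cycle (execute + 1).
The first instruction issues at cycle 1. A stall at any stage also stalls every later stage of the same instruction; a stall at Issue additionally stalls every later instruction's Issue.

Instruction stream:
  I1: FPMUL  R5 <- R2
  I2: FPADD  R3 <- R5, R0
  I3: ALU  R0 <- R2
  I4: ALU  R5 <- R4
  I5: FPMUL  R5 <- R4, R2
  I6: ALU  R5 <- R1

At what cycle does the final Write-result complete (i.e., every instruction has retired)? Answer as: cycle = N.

1) issue 1, read 2, done 7, write 8
2) issue 2, read 9, done 12, write 13  <RAW R5: wait I1 write@8>
3) issue 3, read 4, done 5, write 10  <WAR R0: wait I2 read@9>
4) issue 11, read 12, done 13, write 14  <struct: ALU busy until I3 writes@10>
5) issue 15, read 16, done 21, write 22  <WAW R5: wait I4 write@14>
6) issue 23, read 24, done 25, write 26  <WAW R5: wait I5 write@22>

cycle = 26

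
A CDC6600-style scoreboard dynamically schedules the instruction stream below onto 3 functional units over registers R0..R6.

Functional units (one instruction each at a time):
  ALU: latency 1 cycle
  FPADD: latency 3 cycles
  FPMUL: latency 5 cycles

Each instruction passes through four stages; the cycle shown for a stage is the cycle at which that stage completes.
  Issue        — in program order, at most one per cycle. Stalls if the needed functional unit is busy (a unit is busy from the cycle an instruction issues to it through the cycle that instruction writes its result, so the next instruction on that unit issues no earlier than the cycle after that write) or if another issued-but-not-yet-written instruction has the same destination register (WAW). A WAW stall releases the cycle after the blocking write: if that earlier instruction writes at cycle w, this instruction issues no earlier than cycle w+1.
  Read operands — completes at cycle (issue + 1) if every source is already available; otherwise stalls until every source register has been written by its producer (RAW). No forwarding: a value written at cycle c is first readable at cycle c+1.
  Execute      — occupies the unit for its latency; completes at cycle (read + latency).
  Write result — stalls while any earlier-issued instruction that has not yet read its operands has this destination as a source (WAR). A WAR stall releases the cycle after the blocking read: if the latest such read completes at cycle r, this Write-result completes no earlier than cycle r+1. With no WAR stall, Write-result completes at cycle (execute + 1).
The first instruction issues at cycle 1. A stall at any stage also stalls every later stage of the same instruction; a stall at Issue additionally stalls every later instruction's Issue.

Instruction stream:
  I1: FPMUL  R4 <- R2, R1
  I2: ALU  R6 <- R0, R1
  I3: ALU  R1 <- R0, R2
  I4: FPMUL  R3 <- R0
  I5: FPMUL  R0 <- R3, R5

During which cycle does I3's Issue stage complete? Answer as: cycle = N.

cycle = 6

1) issue 1, read 2, done 7, write 8
2) issue 2, read 3, done 4, write 5
3) issue 6, read 7, done 8, write 9  <struct: ALU busy until I2 writes@5>
4) issue 9, read 10, done 15, write 16  <struct: FPMUL busy until I1 writes@8>
5) issue 17, read 18, done 23, write 24  <struct: FPMUL busy until I4 writes@16>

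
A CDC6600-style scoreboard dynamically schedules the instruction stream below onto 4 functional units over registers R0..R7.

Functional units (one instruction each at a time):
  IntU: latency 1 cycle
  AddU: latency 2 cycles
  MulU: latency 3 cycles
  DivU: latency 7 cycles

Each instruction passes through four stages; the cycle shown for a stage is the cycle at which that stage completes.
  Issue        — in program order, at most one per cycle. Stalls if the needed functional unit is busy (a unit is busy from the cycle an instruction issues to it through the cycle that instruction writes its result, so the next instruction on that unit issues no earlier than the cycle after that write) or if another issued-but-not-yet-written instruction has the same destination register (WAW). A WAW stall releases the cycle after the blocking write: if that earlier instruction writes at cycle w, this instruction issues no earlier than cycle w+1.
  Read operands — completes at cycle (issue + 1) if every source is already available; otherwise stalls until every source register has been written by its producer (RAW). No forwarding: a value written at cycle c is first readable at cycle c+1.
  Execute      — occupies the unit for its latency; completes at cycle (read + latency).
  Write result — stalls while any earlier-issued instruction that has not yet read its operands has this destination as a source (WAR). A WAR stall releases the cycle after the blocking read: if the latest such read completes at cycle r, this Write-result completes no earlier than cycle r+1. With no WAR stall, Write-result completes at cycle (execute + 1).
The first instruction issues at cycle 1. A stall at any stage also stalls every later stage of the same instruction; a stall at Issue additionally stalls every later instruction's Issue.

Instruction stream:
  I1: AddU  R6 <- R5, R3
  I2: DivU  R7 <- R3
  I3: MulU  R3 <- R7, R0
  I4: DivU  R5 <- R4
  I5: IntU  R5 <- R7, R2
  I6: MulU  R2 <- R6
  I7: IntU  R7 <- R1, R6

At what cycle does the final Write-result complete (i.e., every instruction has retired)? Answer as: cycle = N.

cycle = 29

t=1  I1 issues→AddU
t=2  I1 reads; I2 issues→DivU
t=3  I2 reads; I3 issues→MulU
t=4  I1 exec-done
t=5  I1 writes R6
t=10  I2 exec-done
t=11  I2 writes R7
t=12  I3 reads; I4 issues→DivU
t=13  I4 reads
t=15  I3 exec-done
t=16  I3 writes R3
t=20  I4 exec-done
t=21  I4 writes R5
t=22  I5 issues→IntU
t=23  I5 reads; I6 issues→MulU
t=24  I5 exec-done; I6 reads
t=25  I5 writes R5
t=26  I7 issues→IntU
t=27  I6 exec-done; I7 reads
t=28  I6 writes R2; I7 exec-done
t=29  I7 writes R7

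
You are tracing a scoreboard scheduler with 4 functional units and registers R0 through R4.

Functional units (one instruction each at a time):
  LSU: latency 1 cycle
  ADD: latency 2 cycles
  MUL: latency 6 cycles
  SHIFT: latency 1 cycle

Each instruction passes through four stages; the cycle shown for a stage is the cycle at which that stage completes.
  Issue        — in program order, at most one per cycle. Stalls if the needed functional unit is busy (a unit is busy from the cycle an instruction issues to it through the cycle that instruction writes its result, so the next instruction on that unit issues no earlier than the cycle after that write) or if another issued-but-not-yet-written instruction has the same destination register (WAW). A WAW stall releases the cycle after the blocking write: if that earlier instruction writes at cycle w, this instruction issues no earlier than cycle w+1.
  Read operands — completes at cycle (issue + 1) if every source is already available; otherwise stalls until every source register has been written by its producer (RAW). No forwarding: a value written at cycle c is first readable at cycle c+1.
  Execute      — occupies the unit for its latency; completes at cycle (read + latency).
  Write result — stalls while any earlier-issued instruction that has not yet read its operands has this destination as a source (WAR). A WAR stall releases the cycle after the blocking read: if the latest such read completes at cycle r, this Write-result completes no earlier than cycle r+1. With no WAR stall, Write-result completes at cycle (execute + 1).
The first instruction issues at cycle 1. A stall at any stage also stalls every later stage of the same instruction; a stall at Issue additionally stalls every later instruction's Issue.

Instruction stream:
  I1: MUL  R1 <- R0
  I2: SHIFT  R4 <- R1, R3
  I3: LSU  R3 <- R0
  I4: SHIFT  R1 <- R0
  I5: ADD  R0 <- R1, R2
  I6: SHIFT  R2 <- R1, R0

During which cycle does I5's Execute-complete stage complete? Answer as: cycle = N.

cycle = 19

c1: issue I1 (MUL)
c2: I1 read-ops; issue I2 (SHIFT)
c3: issue I3 (LSU)
c4: I3 read-ops
c5: I3 finished on LSU
c8: I1 finished on MUL
c9: I1→R1
c10: I2 read-ops
c11: I2 finished on SHIFT; I3→R3
c12: I2→R4
c13: issue I4 (SHIFT)
c14: I4 read-ops; issue I5 (ADD)
c15: I4 finished on SHIFT
c16: I4→R1
c17: I5 read-ops; issue I6 (SHIFT)
c19: I5 finished on ADD
c20: I5→R0
c21: I6 read-ops
c22: I6 finished on SHIFT
c23: I6→R2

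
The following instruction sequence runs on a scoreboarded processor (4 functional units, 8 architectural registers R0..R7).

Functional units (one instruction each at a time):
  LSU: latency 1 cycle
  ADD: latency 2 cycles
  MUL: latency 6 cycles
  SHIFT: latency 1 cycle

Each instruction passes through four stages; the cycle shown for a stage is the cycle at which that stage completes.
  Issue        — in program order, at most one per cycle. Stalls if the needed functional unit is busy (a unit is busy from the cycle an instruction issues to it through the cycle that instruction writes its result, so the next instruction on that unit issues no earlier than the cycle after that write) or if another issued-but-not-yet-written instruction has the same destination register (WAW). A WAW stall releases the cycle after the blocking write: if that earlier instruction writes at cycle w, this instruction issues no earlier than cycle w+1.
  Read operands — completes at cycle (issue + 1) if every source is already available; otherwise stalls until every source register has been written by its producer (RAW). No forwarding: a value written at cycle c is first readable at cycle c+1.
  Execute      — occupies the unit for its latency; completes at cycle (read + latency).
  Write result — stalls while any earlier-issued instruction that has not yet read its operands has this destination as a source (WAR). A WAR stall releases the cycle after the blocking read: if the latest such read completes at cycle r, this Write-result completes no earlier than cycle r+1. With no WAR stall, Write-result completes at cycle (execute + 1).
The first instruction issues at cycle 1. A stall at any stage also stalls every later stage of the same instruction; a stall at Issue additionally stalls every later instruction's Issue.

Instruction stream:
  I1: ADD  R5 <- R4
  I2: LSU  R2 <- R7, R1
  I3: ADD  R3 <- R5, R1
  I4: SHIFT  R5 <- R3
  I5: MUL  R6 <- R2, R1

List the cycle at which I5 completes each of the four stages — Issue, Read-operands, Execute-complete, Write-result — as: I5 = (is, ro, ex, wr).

I5 = (8, 9, 15, 16)

c1: I1 dispatched to ADD
c2: I1 operands ready; I2 dispatched to LSU
c3: I2 operands ready
c4: I1 complete; I2 complete
c5: R5←I1; R2←I2
c6: I3 dispatched to ADD
c7: I3 operands ready; I4 dispatched to SHIFT
c8: I5 dispatched to MUL
c9: I3 complete; I5 operands ready
c10: R3←I3
c11: I4 operands ready
c12: I4 complete
c13: R5←I4
c15: I5 complete
c16: R6←I5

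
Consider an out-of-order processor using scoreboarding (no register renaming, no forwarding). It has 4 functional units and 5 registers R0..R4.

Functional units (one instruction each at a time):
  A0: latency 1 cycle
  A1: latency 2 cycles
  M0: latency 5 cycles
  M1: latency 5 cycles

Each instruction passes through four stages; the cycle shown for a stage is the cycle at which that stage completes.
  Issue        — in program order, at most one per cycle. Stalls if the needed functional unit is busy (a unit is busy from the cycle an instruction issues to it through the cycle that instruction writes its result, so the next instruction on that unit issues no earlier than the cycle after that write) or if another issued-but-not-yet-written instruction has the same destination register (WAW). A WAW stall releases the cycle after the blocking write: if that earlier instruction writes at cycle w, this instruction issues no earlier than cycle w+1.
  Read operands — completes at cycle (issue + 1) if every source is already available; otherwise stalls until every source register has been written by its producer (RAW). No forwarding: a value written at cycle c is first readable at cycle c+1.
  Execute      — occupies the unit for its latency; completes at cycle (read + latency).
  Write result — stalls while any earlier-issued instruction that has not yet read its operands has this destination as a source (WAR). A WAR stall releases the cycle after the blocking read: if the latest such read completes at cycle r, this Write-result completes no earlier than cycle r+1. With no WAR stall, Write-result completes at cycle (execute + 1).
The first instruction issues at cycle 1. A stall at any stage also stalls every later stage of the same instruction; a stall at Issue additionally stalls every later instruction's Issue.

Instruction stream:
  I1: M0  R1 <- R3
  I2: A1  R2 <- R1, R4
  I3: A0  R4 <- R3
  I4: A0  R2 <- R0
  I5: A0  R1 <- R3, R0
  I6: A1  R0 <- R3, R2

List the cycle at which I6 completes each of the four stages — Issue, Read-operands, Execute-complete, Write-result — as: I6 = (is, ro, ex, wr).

I6 = (18, 19, 21, 22)

cycle 1: I1 issues→M0
cycle 2: I1 reads, I2 issues→A1
cycle 3: I3 issues→A0
cycle 4: I3 reads
cycle 5: I3 exec-done
cycle 7: I1 exec-done
cycle 8: I1 writes R1
cycle 9: I2 reads
cycle 10: I3 writes R4
cycle 11: I2 exec-done
cycle 12: I2 writes R2
cycle 13: I4 issues→A0
cycle 14: I4 reads
cycle 15: I4 exec-done
cycle 16: I4 writes R2
cycle 17: I5 issues→A0
cycle 18: I5 reads, I6 issues→A1
cycle 19: I5 exec-done, I6 reads
cycle 20: I5 writes R1
cycle 21: I6 exec-done
cycle 22: I6 writes R0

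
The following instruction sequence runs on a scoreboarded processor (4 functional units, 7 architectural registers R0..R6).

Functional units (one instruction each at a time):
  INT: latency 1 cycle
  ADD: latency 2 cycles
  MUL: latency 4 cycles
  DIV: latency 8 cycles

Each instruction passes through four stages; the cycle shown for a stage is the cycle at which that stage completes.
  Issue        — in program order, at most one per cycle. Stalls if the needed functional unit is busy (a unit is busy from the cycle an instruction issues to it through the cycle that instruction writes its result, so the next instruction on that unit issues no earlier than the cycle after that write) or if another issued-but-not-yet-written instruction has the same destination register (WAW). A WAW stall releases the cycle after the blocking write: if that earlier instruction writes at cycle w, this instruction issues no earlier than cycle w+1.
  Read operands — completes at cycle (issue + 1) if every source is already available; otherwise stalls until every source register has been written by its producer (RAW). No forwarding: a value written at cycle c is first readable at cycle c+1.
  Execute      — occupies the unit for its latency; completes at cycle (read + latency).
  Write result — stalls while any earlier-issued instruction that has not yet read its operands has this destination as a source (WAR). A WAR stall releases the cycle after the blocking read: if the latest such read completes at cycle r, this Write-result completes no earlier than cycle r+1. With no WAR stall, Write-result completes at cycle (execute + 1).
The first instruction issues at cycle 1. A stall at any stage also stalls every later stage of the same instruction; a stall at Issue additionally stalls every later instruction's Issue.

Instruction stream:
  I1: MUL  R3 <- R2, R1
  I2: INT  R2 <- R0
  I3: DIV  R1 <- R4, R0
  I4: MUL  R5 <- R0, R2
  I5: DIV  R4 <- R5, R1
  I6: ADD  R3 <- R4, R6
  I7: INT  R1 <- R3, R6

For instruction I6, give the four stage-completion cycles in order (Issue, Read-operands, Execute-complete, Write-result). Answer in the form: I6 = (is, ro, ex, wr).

I1: IS=1 RO=2 EX=6 WR=7
I2: IS=2 RO=3 EX=4 WR=5
I3: IS=3 RO=4 EX=12 WR=13
I4: IS=8 RO=9 EX=13 WR=14  [struct: MUL busy until I1 writes@7]
I5: IS=14 RO=15 EX=23 WR=24  [struct: DIV busy until I3 writes@13]
I6: IS=15 RO=25 EX=27 WR=28  [RAW R4: wait I5 write@24]
I7: IS=16 RO=29 EX=30 WR=31  [RAW R3: wait I6 write@28]

I6 = (15, 25, 27, 28)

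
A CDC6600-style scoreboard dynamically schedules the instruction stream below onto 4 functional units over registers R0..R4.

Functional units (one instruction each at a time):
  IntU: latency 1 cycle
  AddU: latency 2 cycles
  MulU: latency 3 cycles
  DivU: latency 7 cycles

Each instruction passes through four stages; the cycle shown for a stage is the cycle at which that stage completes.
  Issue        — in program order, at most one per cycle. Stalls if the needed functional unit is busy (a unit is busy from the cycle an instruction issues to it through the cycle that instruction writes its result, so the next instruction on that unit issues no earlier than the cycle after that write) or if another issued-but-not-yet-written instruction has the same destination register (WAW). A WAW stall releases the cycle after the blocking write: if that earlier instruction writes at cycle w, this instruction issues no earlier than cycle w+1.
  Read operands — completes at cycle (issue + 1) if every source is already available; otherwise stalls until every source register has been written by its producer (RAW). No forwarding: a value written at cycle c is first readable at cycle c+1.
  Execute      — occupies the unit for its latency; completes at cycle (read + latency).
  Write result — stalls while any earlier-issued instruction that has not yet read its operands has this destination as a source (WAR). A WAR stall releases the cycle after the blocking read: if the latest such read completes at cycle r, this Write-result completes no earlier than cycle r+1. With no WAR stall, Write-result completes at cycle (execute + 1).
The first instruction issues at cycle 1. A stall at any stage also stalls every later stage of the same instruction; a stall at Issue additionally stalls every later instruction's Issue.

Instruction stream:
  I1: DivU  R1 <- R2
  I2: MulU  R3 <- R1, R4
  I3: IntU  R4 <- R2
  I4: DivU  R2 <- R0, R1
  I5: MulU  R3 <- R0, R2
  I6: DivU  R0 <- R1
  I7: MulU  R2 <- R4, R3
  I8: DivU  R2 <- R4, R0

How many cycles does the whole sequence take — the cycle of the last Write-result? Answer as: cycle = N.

t=1  I1→DivU
t=2  I1 RO · I2→MulU
t=3  I3→IntU
t=4  I3 RO
t=5  I3 EX
t=9  I1 EX
t=10  I1 WR R1
t=11  I2 RO · I4→DivU
t=12  I3 WR R4 · I4 RO
t=14  I2 EX
t=15  I2 WR R3
t=16  I5→MulU
t=19  I4 EX
t=20  I4 WR R2
t=21  I5 RO · I6→DivU
t=22  I6 RO
t=24  I5 EX
t=25  I5 WR R3
t=26  I7→MulU
t=27  I7 RO
t=29  I6 EX
t=30  I6 WR R0 · I7 EX
t=31  I7 WR R2
t=32  I8→DivU
t=33  I8 RO
t=40  I8 EX
t=41  I8 WR R2

cycle = 41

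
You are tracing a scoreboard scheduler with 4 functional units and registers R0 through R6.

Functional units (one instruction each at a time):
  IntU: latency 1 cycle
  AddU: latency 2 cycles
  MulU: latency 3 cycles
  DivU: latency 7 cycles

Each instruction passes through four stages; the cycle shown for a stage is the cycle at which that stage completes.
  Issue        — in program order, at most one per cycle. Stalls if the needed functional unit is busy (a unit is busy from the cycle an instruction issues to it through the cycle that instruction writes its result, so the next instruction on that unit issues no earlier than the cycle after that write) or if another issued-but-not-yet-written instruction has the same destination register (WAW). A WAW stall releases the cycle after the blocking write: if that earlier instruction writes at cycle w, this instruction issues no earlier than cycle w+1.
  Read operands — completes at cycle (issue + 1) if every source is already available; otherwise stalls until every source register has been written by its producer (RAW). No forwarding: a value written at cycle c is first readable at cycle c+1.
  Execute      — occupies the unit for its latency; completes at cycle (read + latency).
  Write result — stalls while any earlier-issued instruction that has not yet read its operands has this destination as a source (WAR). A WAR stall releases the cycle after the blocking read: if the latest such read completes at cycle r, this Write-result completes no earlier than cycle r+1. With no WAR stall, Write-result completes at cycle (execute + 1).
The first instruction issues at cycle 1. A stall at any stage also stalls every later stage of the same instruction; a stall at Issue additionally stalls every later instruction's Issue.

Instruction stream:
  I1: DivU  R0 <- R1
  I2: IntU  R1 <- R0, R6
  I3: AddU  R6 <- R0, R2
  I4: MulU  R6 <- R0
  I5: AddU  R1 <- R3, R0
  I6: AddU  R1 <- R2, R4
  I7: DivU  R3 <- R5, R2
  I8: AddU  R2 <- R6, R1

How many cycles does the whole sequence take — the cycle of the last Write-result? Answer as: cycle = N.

[I1] 1/2/9/10
[I2] 2/11/12/13  (RAW R0: wait I1 write@10)
[I3] 3/11/13/14  (RAW R0: wait I1 write@10)
[I4] 15/16/19/20  (WAW R6: wait I3 write@14)
[I5] 16/17/19/20
[I6] 21/22/24/25  (struct: AddU busy until I5 writes@20)
[I7] 22/23/30/31
[I8] 26/27/29/30  (struct: AddU busy until I6 writes@25)

cycle = 31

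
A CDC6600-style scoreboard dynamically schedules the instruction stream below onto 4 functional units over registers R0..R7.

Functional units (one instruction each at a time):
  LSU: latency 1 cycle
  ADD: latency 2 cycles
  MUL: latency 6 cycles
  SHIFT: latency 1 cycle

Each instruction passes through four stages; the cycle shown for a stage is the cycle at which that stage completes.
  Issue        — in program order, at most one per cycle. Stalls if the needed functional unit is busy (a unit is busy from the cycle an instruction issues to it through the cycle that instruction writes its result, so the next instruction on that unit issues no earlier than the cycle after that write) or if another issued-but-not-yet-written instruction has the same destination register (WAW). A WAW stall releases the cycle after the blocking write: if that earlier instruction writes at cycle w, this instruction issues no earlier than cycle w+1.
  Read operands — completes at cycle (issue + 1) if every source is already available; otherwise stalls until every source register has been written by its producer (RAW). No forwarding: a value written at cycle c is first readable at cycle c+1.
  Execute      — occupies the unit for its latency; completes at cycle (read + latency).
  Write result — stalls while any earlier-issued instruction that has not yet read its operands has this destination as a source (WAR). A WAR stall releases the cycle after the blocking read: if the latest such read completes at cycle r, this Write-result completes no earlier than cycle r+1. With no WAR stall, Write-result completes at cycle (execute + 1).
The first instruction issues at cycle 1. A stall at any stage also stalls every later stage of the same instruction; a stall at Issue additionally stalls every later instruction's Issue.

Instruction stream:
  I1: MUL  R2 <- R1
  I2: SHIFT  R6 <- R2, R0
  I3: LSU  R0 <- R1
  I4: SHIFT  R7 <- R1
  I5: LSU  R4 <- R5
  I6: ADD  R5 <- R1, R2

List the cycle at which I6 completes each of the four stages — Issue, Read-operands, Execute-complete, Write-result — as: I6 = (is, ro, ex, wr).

I6 = (15, 16, 18, 19)

I1 -> (1, 2, 8, 9)
I2 -> (2, 10, 11, 12)  // RAW R2: wait I1 write@9
I3 -> (3, 4, 5, 11)  // WAR R0: wait I2 read@10
I4 -> (13, 14, 15, 16)  // struct: SHIFT busy until I2 writes@12
I5 -> (14, 15, 16, 17)
I6 -> (15, 16, 18, 19)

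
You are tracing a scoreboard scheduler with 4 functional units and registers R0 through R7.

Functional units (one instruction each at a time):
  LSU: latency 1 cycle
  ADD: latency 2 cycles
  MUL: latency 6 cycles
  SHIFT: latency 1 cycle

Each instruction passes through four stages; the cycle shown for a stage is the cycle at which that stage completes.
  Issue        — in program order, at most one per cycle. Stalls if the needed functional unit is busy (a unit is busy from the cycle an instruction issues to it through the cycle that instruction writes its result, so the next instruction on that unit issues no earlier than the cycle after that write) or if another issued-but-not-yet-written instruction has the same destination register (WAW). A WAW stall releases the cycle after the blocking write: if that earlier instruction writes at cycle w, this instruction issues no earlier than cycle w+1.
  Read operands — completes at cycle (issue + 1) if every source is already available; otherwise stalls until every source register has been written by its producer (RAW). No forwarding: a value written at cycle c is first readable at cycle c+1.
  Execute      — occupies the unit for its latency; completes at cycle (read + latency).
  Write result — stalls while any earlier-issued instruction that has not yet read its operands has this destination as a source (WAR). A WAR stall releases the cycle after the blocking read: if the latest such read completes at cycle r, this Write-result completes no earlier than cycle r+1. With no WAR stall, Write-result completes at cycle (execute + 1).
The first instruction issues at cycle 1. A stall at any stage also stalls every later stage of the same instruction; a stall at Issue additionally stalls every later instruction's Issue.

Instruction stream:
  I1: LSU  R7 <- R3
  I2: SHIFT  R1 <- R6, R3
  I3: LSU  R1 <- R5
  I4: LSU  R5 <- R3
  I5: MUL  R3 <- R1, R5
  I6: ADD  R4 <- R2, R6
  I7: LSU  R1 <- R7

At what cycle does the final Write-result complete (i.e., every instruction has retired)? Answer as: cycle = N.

[1] I1 issues→LSU
[2] I1 reads, I2 issues→SHIFT
[3] I1 exec-done, I2 reads
[4] I1 writes R7, I2 exec-done
[5] I2 writes R1
[6] I3 issues→LSU
[7] I3 reads
[8] I3 exec-done
[9] I3 writes R1
[10] I4 issues→LSU
[11] I4 reads, I5 issues→MUL
[12] I4 exec-done, I6 issues→ADD
[13] I4 writes R5, I6 reads
[14] I5 reads, I7 issues→LSU
[15] I6 exec-done, I7 reads
[16] I6 writes R4, I7 exec-done
[17] I7 writes R1
[20] I5 exec-done
[21] I5 writes R3

cycle = 21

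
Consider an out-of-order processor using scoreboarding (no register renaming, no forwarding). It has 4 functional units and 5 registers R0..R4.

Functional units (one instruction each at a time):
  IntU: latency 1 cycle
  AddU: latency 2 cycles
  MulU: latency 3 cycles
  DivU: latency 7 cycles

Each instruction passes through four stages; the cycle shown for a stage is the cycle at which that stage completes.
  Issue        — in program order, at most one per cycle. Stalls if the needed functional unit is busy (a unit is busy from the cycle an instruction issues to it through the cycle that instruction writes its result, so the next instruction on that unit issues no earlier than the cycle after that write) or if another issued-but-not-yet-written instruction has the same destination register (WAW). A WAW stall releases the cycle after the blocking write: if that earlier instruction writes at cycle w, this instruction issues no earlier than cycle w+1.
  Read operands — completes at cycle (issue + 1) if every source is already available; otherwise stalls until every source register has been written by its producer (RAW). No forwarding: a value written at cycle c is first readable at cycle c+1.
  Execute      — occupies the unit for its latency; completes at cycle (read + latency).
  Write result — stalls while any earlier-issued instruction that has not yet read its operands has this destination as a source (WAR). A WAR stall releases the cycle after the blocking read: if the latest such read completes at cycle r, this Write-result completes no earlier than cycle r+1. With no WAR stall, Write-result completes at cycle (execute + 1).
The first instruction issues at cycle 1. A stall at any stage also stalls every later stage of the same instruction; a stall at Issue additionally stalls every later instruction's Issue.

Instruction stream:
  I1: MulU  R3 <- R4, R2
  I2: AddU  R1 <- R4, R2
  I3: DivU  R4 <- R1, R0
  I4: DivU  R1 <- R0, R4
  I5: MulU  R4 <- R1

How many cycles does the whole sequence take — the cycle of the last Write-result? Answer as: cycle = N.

cycle = 30

1) issue 1, read 2, done 5, write 6
2) issue 2, read 3, done 5, write 6
3) issue 3, read 7, done 14, write 15  <RAW R1: wait I2 write@6>
4) issue 16, read 17, done 24, write 25  <struct: DivU busy until I3 writes@15>
5) issue 17, read 26, done 29, write 30  <RAW R1: wait I4 write@25>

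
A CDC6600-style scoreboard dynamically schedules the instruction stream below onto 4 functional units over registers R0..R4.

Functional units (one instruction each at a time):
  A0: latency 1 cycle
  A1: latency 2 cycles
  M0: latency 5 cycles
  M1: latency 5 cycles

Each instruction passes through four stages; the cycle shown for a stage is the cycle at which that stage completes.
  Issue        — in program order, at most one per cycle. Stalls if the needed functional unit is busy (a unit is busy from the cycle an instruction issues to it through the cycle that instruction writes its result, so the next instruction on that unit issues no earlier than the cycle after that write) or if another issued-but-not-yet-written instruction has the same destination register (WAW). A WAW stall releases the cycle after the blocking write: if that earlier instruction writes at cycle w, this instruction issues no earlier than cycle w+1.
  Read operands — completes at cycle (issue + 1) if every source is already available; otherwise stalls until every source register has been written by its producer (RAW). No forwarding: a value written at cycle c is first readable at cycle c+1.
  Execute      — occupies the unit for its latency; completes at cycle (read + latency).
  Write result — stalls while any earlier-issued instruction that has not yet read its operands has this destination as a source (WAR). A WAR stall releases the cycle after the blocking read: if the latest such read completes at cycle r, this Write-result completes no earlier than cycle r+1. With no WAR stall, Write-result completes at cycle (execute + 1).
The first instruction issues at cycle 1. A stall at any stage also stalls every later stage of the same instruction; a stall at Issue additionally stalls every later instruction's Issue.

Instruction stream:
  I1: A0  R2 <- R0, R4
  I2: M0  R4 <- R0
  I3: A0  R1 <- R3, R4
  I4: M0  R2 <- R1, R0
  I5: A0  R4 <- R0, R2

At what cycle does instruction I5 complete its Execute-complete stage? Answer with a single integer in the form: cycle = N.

cycle = 21

I1  is:1  ro:2  ex:3  wr:4
I2  is:2  ro:3  ex:8  wr:9
I3  is:5  ro:10  ex:11  wr:12  — struct: A0 busy until I1 writes@4, RAW R4: wait I2 write@9
I4  is:10  ro:13  ex:18  wr:19  — struct: M0 busy until I2 writes@9, RAW R1: wait I3 write@12
I5  is:13  ro:20  ex:21  wr:22  — struct: A0 busy until I3 writes@12, RAW R2: wait I4 write@19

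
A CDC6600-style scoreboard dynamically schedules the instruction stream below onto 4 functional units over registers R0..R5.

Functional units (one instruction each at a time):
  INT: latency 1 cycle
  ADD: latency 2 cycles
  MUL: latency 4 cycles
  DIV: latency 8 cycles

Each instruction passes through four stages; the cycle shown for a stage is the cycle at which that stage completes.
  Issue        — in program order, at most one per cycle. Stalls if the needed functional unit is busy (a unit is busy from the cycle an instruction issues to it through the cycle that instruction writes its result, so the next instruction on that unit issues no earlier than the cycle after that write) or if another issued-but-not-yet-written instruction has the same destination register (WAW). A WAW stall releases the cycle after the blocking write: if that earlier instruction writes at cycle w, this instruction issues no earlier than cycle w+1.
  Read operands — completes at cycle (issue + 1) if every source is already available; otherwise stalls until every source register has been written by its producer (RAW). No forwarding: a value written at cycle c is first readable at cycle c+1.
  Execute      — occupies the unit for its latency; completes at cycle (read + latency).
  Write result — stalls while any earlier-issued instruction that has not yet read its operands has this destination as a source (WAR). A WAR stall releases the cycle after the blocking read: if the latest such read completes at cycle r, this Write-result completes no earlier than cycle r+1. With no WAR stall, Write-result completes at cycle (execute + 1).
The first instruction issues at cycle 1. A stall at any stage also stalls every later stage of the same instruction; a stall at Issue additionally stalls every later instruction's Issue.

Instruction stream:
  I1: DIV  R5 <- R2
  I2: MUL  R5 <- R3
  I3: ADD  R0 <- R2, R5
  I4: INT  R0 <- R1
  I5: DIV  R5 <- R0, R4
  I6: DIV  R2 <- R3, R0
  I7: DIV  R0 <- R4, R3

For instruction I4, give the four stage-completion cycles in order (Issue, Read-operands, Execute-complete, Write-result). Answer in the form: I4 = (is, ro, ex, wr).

I4 = (23, 24, 25, 26)

I1  is:1  ro:2  ex:10  wr:11
I2  is:12  ro:13  ex:17  wr:18  — WAW R5: wait I1 write@11
I3  is:13  ro:19  ex:21  wr:22  — RAW R5: wait I2 write@18
I4  is:23  ro:24  ex:25  wr:26  — WAW R0: wait I3 write@22
I5  is:24  ro:27  ex:35  wr:36  — RAW R0: wait I4 write@26
I6  is:37  ro:38  ex:46  wr:47  — struct: DIV busy until I5 writes@36
I7  is:48  ro:49  ex:57  wr:58  — struct: DIV busy until I6 writes@47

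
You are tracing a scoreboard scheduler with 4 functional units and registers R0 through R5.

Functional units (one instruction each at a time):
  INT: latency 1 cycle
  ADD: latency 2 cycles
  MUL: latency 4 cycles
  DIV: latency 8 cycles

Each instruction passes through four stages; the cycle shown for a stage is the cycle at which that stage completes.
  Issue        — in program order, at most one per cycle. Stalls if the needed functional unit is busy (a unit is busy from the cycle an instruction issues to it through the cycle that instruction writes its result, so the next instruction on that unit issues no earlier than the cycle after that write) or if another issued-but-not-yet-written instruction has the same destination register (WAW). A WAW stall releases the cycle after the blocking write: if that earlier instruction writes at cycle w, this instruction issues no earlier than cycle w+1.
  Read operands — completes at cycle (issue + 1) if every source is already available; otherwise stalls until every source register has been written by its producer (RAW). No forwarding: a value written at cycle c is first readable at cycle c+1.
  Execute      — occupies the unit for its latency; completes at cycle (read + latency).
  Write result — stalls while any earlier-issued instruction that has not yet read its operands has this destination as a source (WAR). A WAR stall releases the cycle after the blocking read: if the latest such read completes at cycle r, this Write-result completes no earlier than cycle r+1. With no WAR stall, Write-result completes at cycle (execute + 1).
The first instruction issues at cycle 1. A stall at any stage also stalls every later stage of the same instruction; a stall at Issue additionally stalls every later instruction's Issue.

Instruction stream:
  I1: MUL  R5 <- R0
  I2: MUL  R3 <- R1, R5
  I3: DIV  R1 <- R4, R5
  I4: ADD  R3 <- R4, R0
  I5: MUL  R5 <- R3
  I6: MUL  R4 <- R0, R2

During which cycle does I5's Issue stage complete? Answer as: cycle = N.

cycle = 16

[1] I1 issues→MUL
[2] I1 reads
[6] I1 exec-done
[7] I1 writes R5
[8] I2 issues→MUL
[9] I2 reads · I3 issues→DIV
[10] I3 reads
[13] I2 exec-done
[14] I2 writes R3
[15] I4 issues→ADD
[16] I4 reads · I5 issues→MUL
[18] I3 exec-done · I4 exec-done
[19] I3 writes R1 · I4 writes R3
[20] I5 reads
[24] I5 exec-done
[25] I5 writes R5
[26] I6 issues→MUL
[27] I6 reads
[31] I6 exec-done
[32] I6 writes R4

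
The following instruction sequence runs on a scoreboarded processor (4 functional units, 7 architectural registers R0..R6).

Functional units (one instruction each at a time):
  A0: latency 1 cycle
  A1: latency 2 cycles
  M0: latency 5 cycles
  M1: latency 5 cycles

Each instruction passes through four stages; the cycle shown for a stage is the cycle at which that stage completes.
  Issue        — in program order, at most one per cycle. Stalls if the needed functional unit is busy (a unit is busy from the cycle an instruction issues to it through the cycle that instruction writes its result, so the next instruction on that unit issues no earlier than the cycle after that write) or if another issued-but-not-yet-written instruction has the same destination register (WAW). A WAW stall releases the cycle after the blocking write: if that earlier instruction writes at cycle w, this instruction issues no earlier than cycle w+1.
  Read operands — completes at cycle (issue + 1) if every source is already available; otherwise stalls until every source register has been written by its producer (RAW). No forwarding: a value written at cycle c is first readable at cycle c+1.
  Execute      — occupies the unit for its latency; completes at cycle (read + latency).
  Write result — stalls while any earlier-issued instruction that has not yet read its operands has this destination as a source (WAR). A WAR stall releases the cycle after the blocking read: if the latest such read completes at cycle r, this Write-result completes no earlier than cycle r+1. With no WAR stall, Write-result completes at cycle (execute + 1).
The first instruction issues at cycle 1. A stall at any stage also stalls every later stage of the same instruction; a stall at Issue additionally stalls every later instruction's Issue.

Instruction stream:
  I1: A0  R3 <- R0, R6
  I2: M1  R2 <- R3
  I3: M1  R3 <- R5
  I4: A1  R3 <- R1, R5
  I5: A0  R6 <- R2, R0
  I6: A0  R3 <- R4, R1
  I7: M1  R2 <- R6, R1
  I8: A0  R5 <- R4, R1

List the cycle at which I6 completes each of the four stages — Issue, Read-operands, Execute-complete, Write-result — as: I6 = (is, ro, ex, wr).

I6 = (25, 26, 27, 28)

cycle 1: issue I1 (A0)
cycle 2: I1 read-ops · issue I2 (M1)
cycle 3: I1 finished on A0
cycle 4: I1→R3
cycle 5: I2 read-ops
cycle 10: I2 finished on M1
cycle 11: I2→R2
cycle 12: issue I3 (M1)
cycle 13: I3 read-ops
cycle 18: I3 finished on M1
cycle 19: I3→R3
cycle 20: issue I4 (A1)
cycle 21: I4 read-ops · issue I5 (A0)
cycle 22: I5 read-ops
cycle 23: I4 finished on A1 · I5 finished on A0
cycle 24: I4→R3 · I5→R6
cycle 25: issue I6 (A0)
cycle 26: I6 read-ops · issue I7 (M1)
cycle 27: I6 finished on A0 · I7 read-ops
cycle 28: I6→R3
cycle 29: issue I8 (A0)
cycle 30: I8 read-ops
cycle 31: I8 finished on A0
cycle 32: I7 finished on M1 · I8→R5
cycle 33: I7→R2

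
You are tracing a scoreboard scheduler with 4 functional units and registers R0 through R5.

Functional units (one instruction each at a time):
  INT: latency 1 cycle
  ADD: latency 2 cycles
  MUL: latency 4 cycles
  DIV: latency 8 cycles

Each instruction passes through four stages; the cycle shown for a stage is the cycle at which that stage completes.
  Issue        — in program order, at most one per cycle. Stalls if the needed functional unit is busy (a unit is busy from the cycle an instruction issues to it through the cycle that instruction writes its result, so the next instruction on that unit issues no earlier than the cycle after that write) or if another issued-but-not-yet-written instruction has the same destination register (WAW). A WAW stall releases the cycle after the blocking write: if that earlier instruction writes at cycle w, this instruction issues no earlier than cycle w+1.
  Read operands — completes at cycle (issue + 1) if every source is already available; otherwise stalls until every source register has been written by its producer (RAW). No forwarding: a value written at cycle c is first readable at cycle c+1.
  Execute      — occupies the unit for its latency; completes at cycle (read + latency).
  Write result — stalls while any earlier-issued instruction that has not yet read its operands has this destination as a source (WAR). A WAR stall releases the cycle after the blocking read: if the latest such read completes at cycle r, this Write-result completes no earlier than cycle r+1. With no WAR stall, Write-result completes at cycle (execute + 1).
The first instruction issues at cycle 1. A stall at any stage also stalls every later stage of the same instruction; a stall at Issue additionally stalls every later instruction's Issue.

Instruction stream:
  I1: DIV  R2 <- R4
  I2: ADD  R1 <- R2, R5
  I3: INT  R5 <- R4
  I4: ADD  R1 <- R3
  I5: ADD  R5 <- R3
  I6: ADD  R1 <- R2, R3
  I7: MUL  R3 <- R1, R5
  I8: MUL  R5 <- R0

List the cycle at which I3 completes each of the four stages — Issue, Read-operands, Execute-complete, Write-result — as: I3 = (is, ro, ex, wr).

I1  is:1  ro:2  ex:10  wr:11
I2  is:2  ro:12  ex:14  wr:15  — RAW R2: wait I1 write@11
I3  is:3  ro:4  ex:5  wr:13  — WAR R5: wait I2 read@12
I4  is:16  ro:17  ex:19  wr:20  — struct: ADD busy until I2 writes@15
I5  is:21  ro:22  ex:24  wr:25  — struct: ADD busy until I4 writes@20
I6  is:26  ro:27  ex:29  wr:30  — struct: ADD busy until I5 writes@25
I7  is:27  ro:31  ex:35  wr:36  — RAW R1: wait I6 write@30
I8  is:37  ro:38  ex:42  wr:43  — struct: MUL busy until I7 writes@36

I3 = (3, 4, 5, 13)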